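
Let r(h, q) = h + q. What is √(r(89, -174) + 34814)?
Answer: √34729 ≈ 186.36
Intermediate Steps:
√(r(89, -174) + 34814) = √((89 - 174) + 34814) = √(-85 + 34814) = √34729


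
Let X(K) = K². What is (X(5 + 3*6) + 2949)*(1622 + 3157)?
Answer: 16621362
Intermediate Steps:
(X(5 + 3*6) + 2949)*(1622 + 3157) = ((5 + 3*6)² + 2949)*(1622 + 3157) = ((5 + 18)² + 2949)*4779 = (23² + 2949)*4779 = (529 + 2949)*4779 = 3478*4779 = 16621362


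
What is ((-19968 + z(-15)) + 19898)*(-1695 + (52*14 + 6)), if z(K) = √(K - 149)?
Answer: 67270 - 1922*I*√41 ≈ 67270.0 - 12307.0*I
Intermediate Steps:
z(K) = √(-149 + K)
((-19968 + z(-15)) + 19898)*(-1695 + (52*14 + 6)) = ((-19968 + √(-149 - 15)) + 19898)*(-1695 + (52*14 + 6)) = ((-19968 + √(-164)) + 19898)*(-1695 + (728 + 6)) = ((-19968 + 2*I*√41) + 19898)*(-1695 + 734) = (-70 + 2*I*√41)*(-961) = 67270 - 1922*I*√41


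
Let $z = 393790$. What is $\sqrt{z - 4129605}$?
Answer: $i \sqrt{3735815} \approx 1932.8 i$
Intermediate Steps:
$\sqrt{z - 4129605} = \sqrt{393790 - 4129605} = \sqrt{-3735815} = i \sqrt{3735815}$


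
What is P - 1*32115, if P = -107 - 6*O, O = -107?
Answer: -31580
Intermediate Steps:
P = 535 (P = -107 - 6*(-107) = -107 + 642 = 535)
P - 1*32115 = 535 - 1*32115 = 535 - 32115 = -31580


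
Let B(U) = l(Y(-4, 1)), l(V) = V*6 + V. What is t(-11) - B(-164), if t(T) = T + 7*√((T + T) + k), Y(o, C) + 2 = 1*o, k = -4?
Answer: 31 + 7*I*√26 ≈ 31.0 + 35.693*I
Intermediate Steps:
Y(o, C) = -2 + o (Y(o, C) = -2 + 1*o = -2 + o)
l(V) = 7*V (l(V) = 6*V + V = 7*V)
B(U) = -42 (B(U) = 7*(-2 - 4) = 7*(-6) = -42)
t(T) = T + 7*√(-4 + 2*T) (t(T) = T + 7*√((T + T) - 4) = T + 7*√(2*T - 4) = T + 7*√(-4 + 2*T))
t(-11) - B(-164) = (-11 + 7*√(-4 + 2*(-11))) - 1*(-42) = (-11 + 7*√(-4 - 22)) + 42 = (-11 + 7*√(-26)) + 42 = (-11 + 7*(I*√26)) + 42 = (-11 + 7*I*√26) + 42 = 31 + 7*I*√26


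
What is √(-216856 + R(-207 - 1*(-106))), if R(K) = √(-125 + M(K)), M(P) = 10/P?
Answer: √(-2212148056 + 1919*I*√3535)/101 ≈ 0.012009 + 465.68*I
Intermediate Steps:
R(K) = √(-125 + 10/K)
√(-216856 + R(-207 - 1*(-106))) = √(-216856 + √(-125 + 10/(-207 - 1*(-106)))) = √(-216856 + √(-125 + 10/(-207 + 106))) = √(-216856 + √(-125 + 10/(-101))) = √(-216856 + √(-125 + 10*(-1/101))) = √(-216856 + √(-125 - 10/101)) = √(-216856 + √(-12635/101)) = √(-216856 + 19*I*√3535/101)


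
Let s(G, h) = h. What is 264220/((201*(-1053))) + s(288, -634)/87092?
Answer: -11572818121/9216641538 ≈ -1.2556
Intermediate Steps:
264220/((201*(-1053))) + s(288, -634)/87092 = 264220/((201*(-1053))) - 634/87092 = 264220/(-211653) - 634*1/87092 = 264220*(-1/211653) - 317/43546 = -264220/211653 - 317/43546 = -11572818121/9216641538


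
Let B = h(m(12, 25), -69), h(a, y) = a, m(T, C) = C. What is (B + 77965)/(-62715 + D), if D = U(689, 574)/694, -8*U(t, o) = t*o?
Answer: -216500240/174294583 ≈ -1.2422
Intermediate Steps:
U(t, o) = -o*t/8 (U(t, o) = -t*o/8 = -o*t/8)
B = 25
D = -197743/2776 (D = -⅛*574*689/694 = -197743/4*1/694 = -197743/2776 ≈ -71.233)
(B + 77965)/(-62715 + D) = (25 + 77965)/(-62715 - 197743/2776) = 77990/(-174294583/2776) = 77990*(-2776/174294583) = -216500240/174294583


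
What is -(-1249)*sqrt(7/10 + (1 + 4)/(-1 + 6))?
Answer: 1249*sqrt(170)/10 ≈ 1628.5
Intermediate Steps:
-(-1249)*sqrt(7/10 + (1 + 4)/(-1 + 6)) = -(-1249)*sqrt(7*(1/10) + 5/5) = -(-1249)*sqrt(7/10 + 5*(1/5)) = -(-1249)*sqrt(7/10 + 1) = -(-1249)*sqrt(17/10) = -(-1249)*sqrt(170)/10 = 1249*sqrt(170)/10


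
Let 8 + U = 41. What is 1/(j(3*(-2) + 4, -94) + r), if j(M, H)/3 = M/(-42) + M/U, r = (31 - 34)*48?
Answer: -77/11091 ≈ -0.0069426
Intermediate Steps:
U = 33 (U = -8 + 41 = 33)
r = -144 (r = -3*48 = -144)
j(M, H) = 3*M/154 (j(M, H) = 3*(M/(-42) + M/33) = 3*(M*(-1/42) + M*(1/33)) = 3*(-M/42 + M/33) = 3*(M/154) = 3*M/154)
1/(j(3*(-2) + 4, -94) + r) = 1/(3*(3*(-2) + 4)/154 - 144) = 1/(3*(-6 + 4)/154 - 144) = 1/((3/154)*(-2) - 144) = 1/(-3/77 - 144) = 1/(-11091/77) = -77/11091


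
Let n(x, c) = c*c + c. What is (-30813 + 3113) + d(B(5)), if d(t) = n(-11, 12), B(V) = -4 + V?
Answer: -27544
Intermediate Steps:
n(x, c) = c + c² (n(x, c) = c² + c = c + c²)
d(t) = 156 (d(t) = 12*(1 + 12) = 12*13 = 156)
(-30813 + 3113) + d(B(5)) = (-30813 + 3113) + 156 = -27700 + 156 = -27544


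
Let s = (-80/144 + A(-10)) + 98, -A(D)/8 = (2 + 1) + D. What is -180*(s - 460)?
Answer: 55180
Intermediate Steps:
A(D) = -24 - 8*D (A(D) = -8*((2 + 1) + D) = -8*(3 + D) = -24 - 8*D)
s = 1381/9 (s = (-80/144 + (-24 - 8*(-10))) + 98 = (-80*1/144 + (-24 + 80)) + 98 = (-5/9 + 56) + 98 = 499/9 + 98 = 1381/9 ≈ 153.44)
-180*(s - 460) = -180*(1381/9 - 460) = -180*(-2759/9) = 55180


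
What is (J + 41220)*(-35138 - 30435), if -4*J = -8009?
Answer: -11336850397/4 ≈ -2.8342e+9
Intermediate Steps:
J = 8009/4 (J = -1/4*(-8009) = 8009/4 ≈ 2002.3)
(J + 41220)*(-35138 - 30435) = (8009/4 + 41220)*(-35138 - 30435) = (172889/4)*(-65573) = -11336850397/4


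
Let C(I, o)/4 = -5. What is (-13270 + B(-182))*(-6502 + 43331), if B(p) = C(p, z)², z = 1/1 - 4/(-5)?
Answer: -473989230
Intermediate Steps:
z = 9/5 (z = 1*1 - 4*(-⅕) = 1 + ⅘ = 9/5 ≈ 1.8000)
C(I, o) = -20 (C(I, o) = 4*(-5) = -20)
B(p) = 400 (B(p) = (-20)² = 400)
(-13270 + B(-182))*(-6502 + 43331) = (-13270 + 400)*(-6502 + 43331) = -12870*36829 = -473989230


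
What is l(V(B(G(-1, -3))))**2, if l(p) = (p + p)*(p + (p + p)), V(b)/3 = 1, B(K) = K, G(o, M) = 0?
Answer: 2916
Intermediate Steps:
V(b) = 3 (V(b) = 3*1 = 3)
l(p) = 6*p**2 (l(p) = (2*p)*(p + 2*p) = (2*p)*(3*p) = 6*p**2)
l(V(B(G(-1, -3))))**2 = (6*3**2)**2 = (6*9)**2 = 54**2 = 2916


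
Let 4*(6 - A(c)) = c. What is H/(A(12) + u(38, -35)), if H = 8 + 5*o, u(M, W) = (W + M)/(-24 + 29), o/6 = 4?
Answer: 320/9 ≈ 35.556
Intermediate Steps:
o = 24 (o = 6*4 = 24)
A(c) = 6 - c/4
u(M, W) = M/5 + W/5 (u(M, W) = (M + W)/5 = (M + W)*(1/5) = M/5 + W/5)
H = 128 (H = 8 + 5*24 = 8 + 120 = 128)
H/(A(12) + u(38, -35)) = 128/((6 - 1/4*12) + ((1/5)*38 + (1/5)*(-35))) = 128/((6 - 3) + (38/5 - 7)) = 128/(3 + 3/5) = 128/(18/5) = 128*(5/18) = 320/9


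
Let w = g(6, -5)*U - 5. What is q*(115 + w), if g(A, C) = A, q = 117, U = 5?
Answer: 16380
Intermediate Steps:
w = 25 (w = 6*5 - 5 = 30 - 5 = 25)
q*(115 + w) = 117*(115 + 25) = 117*140 = 16380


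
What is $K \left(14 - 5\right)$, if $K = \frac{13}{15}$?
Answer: $\frac{39}{5} \approx 7.8$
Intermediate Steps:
$K = \frac{13}{15}$ ($K = 13 \cdot \frac{1}{15} = \frac{13}{15} \approx 0.86667$)
$K \left(14 - 5\right) = \frac{13 \left(14 - 5\right)}{15} = \frac{13}{15} \cdot 9 = \frac{39}{5}$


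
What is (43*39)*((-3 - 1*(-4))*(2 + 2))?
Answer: 6708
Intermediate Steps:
(43*39)*((-3 - 1*(-4))*(2 + 2)) = 1677*((-3 + 4)*4) = 1677*(1*4) = 1677*4 = 6708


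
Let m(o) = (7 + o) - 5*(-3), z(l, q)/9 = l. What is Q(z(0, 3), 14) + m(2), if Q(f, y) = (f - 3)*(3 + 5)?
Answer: 0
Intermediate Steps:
z(l, q) = 9*l
Q(f, y) = -24 + 8*f (Q(f, y) = (-3 + f)*8 = -24 + 8*f)
m(o) = 22 + o (m(o) = (7 + o) + 15 = 22 + o)
Q(z(0, 3), 14) + m(2) = (-24 + 8*(9*0)) + (22 + 2) = (-24 + 8*0) + 24 = (-24 + 0) + 24 = -24 + 24 = 0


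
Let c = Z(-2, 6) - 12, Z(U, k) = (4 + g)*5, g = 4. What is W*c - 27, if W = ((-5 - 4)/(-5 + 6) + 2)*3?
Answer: -615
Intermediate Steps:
Z(U, k) = 40 (Z(U, k) = (4 + 4)*5 = 8*5 = 40)
W = -21 (W = (-9/1 + 2)*3 = (-9*1 + 2)*3 = (-9 + 2)*3 = -7*3 = -21)
c = 28 (c = 40 - 12 = 28)
W*c - 27 = -21*28 - 27 = -588 - 27 = -615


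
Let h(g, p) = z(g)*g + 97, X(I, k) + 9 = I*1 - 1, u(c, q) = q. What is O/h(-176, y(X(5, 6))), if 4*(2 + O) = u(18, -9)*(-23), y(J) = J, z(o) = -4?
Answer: 199/3204 ≈ 0.062110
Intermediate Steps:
X(I, k) = -10 + I (X(I, k) = -9 + (I*1 - 1) = -9 + (I - 1) = -9 + (-1 + I) = -10 + I)
h(g, p) = 97 - 4*g (h(g, p) = -4*g + 97 = 97 - 4*g)
O = 199/4 (O = -2 + (-9*(-23))/4 = -2 + (¼)*207 = -2 + 207/4 = 199/4 ≈ 49.750)
O/h(-176, y(X(5, 6))) = 199/(4*(97 - 4*(-176))) = 199/(4*(97 + 704)) = (199/4)/801 = (199/4)*(1/801) = 199/3204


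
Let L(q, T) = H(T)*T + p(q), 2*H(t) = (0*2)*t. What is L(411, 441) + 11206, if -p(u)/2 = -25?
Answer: 11256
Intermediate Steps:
H(t) = 0 (H(t) = ((0*2)*t)/2 = (0*t)/2 = (½)*0 = 0)
p(u) = 50 (p(u) = -2*(-25) = 50)
L(q, T) = 50 (L(q, T) = 0*T + 50 = 0 + 50 = 50)
L(411, 441) + 11206 = 50 + 11206 = 11256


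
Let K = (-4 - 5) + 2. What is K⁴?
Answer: 2401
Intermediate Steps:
K = -7 (K = -9 + 2 = -7)
K⁴ = (-7)⁴ = 2401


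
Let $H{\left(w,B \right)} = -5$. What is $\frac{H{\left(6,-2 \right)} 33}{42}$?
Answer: $- \frac{55}{14} \approx -3.9286$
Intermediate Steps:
$\frac{H{\left(6,-2 \right)} 33}{42} = \frac{\left(-5\right) 33}{42} = \left(-165\right) \frac{1}{42} = - \frac{55}{14}$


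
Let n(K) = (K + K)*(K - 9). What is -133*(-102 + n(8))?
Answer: 15694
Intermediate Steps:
n(K) = 2*K*(-9 + K) (n(K) = (2*K)*(-9 + K) = 2*K*(-9 + K))
-133*(-102 + n(8)) = -133*(-102 + 2*8*(-9 + 8)) = -133*(-102 + 2*8*(-1)) = -133*(-102 - 16) = -133*(-118) = 15694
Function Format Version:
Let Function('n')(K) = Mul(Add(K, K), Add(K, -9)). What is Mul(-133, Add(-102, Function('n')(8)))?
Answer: 15694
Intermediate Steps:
Function('n')(K) = Mul(2, K, Add(-9, K)) (Function('n')(K) = Mul(Mul(2, K), Add(-9, K)) = Mul(2, K, Add(-9, K)))
Mul(-133, Add(-102, Function('n')(8))) = Mul(-133, Add(-102, Mul(2, 8, Add(-9, 8)))) = Mul(-133, Add(-102, Mul(2, 8, -1))) = Mul(-133, Add(-102, -16)) = Mul(-133, -118) = 15694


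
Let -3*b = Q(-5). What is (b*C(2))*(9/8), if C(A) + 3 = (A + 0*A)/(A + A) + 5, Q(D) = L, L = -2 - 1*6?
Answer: 15/2 ≈ 7.5000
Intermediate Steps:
L = -8 (L = -2 - 6 = -8)
Q(D) = -8
b = 8/3 (b = -⅓*(-8) = 8/3 ≈ 2.6667)
C(A) = 5/2 (C(A) = -3 + ((A + 0*A)/(A + A) + 5) = -3 + ((A + 0)/((2*A)) + 5) = -3 + (A*(1/(2*A)) + 5) = -3 + (½ + 5) = -3 + 11/2 = 5/2)
(b*C(2))*(9/8) = ((8/3)*(5/2))*(9/8) = 20*(9*(⅛))/3 = (20/3)*(9/8) = 15/2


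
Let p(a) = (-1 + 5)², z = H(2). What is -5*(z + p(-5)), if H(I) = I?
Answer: -90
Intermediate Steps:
z = 2
p(a) = 16 (p(a) = 4² = 16)
-5*(z + p(-5)) = -5*(2 + 16) = -5*18 = -90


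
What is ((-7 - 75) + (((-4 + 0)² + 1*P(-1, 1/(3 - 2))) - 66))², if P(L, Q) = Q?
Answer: 17161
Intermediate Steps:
((-7 - 75) + (((-4 + 0)² + 1*P(-1, 1/(3 - 2))) - 66))² = ((-7 - 75) + (((-4 + 0)² + 1/(3 - 2)) - 66))² = (-82 + (((-4)² + 1/1) - 66))² = (-82 + ((16 + 1*1) - 66))² = (-82 + ((16 + 1) - 66))² = (-82 + (17 - 66))² = (-82 - 49)² = (-131)² = 17161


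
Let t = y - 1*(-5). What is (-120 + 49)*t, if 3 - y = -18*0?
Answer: -568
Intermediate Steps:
y = 3 (y = 3 - (-18)*0 = 3 - 1*0 = 3 + 0 = 3)
t = 8 (t = 3 - 1*(-5) = 3 + 5 = 8)
(-120 + 49)*t = (-120 + 49)*8 = -71*8 = -568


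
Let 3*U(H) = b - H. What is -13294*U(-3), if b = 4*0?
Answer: -13294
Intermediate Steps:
b = 0
U(H) = -H/3 (U(H) = (0 - H)/3 = (-H)/3 = -H/3)
-13294*U(-3) = -(-13294)*(-3)/3 = -13294*1 = -13294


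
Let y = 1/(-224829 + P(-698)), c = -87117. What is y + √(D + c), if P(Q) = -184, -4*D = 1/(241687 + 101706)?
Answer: -1/225013 + 5*I*√1643636473149661/686786 ≈ -4.4442e-6 + 295.16*I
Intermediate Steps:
D = -1/1373572 (D = -1/(4*(241687 + 101706)) = -¼/343393 = -¼*1/343393 = -1/1373572 ≈ -7.2803e-7)
y = -1/225013 (y = 1/(-224829 - 184) = 1/(-225013) = -1/225013 ≈ -4.4442e-6)
y + √(D + c) = -1/225013 + √(-1/1373572 - 87117) = -1/225013 + √(-119661471925/1373572) = -1/225013 + 5*I*√1643636473149661/686786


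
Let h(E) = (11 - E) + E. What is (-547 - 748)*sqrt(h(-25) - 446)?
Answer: -1295*I*sqrt(435) ≈ -27009.0*I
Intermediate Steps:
h(E) = 11
(-547 - 748)*sqrt(h(-25) - 446) = (-547 - 748)*sqrt(11 - 446) = -1295*I*sqrt(435)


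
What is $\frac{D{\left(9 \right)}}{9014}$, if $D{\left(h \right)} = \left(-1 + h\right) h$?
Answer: $\frac{36}{4507} \approx 0.0079876$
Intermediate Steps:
$D{\left(h \right)} = h \left(-1 + h\right)$
$\frac{D{\left(9 \right)}}{9014} = \frac{9 \left(-1 + 9\right)}{9014} = 9 \cdot 8 \cdot \frac{1}{9014} = 72 \cdot \frac{1}{9014} = \frac{36}{4507}$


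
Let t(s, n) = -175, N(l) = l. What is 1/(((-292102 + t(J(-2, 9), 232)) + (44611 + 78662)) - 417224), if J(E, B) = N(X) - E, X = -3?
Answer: -1/586228 ≈ -1.7058e-6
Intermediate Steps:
J(E, B) = -3 - E
1/(((-292102 + t(J(-2, 9), 232)) + (44611 + 78662)) - 417224) = 1/(((-292102 - 175) + (44611 + 78662)) - 417224) = 1/((-292277 + 123273) - 417224) = 1/(-169004 - 417224) = 1/(-586228) = -1/586228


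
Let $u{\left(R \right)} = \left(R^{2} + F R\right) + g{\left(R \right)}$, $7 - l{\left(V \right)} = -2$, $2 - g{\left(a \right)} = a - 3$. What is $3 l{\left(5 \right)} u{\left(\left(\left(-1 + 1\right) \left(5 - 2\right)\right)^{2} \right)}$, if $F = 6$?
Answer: $135$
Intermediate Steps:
$g{\left(a \right)} = 5 - a$ ($g{\left(a \right)} = 2 - \left(a - 3\right) = 2 - \left(-3 + a\right) = 5 - a$)
$l{\left(V \right)} = 9$ ($l{\left(V \right)} = 7 - -2 = 7 + 2 = 9$)
$u{\left(R \right)} = 5 + R^{2} + 5 R$ ($u{\left(R \right)} = \left(R^{2} + 6 R\right) - \left(-5 + R\right) = 5 + R^{2} + 5 R$)
$3 l{\left(5 \right)} u{\left(\left(\left(-1 + 1\right) \left(5 - 2\right)\right)^{2} \right)} = 3 \cdot 9 \left(5 + \left(\left(\left(-1 + 1\right) \left(5 - 2\right)\right)^{2}\right)^{2} + 5 \left(\left(-1 + 1\right) \left(5 - 2\right)\right)^{2}\right) = 27 \left(5 + \left(\left(0 \cdot 3\right)^{2}\right)^{2} + 5 \left(0 \cdot 3\right)^{2}\right) = 27 \left(5 + \left(0^{2}\right)^{2} + 5 \cdot 0^{2}\right) = 27 \left(5 + 0^{2} + 5 \cdot 0\right) = 27 \left(5 + 0 + 0\right) = 27 \cdot 5 = 135$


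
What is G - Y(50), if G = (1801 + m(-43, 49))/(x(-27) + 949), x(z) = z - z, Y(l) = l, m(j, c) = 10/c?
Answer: -2236791/46501 ≈ -48.102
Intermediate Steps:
x(z) = 0
G = 88259/46501 (G = (1801 + 10/49)/(0 + 949) = (1801 + 10*(1/49))/949 = (1801 + 10/49)*(1/949) = (88259/49)*(1/949) = 88259/46501 ≈ 1.8980)
G - Y(50) = 88259/46501 - 1*50 = 88259/46501 - 50 = -2236791/46501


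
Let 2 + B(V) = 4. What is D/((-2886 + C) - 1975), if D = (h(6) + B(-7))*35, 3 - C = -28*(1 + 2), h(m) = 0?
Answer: -5/341 ≈ -0.014663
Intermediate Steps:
B(V) = 2 (B(V) = -2 + 4 = 2)
C = 87 (C = 3 - (-28)*(1 + 2) = 3 - (-28)*3 = 3 - 1*(-84) = 3 + 84 = 87)
D = 70 (D = (0 + 2)*35 = 2*35 = 70)
D/((-2886 + C) - 1975) = 70/((-2886 + 87) - 1975) = 70/(-2799 - 1975) = 70/(-4774) = 70*(-1/4774) = -5/341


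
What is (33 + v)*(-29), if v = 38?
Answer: -2059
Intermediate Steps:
(33 + v)*(-29) = (33 + 38)*(-29) = 71*(-29) = -2059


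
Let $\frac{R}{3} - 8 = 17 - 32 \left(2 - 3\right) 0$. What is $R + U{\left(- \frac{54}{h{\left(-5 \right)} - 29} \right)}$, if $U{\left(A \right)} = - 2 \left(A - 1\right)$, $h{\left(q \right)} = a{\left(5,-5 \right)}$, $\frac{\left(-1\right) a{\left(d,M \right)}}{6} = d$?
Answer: $\frac{4435}{59} \approx 75.169$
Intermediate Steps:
$a{\left(d,M \right)} = - 6 d$
$h{\left(q \right)} = -30$ ($h{\left(q \right)} = \left(-6\right) 5 = -30$)
$U{\left(A \right)} = 2 - 2 A$ ($U{\left(A \right)} = - 2 \left(-1 + A\right) = 2 - 2 A$)
$R = 75$ ($R = 24 + 3 \left(17 - 32 \left(2 - 3\right) 0\right) = 24 + 3 \left(17 - 32 \left(\left(-1\right) 0\right)\right) = 24 + 3 \left(17 - 0\right) = 24 + 3 \left(17 + 0\right) = 24 + 3 \cdot 17 = 24 + 51 = 75$)
$R + U{\left(- \frac{54}{h{\left(-5 \right)} - 29} \right)} = 75 + \left(2 - 2 \left(- \frac{54}{-30 - 29}\right)\right) = 75 + \left(2 - 2 \left(- \frac{54}{-59}\right)\right) = 75 + \left(2 - 2 \left(\left(-54\right) \left(- \frac{1}{59}\right)\right)\right) = 75 + \left(2 - \frac{108}{59}\right) = 75 + \frac{10}{59} = \frac{4435}{59}$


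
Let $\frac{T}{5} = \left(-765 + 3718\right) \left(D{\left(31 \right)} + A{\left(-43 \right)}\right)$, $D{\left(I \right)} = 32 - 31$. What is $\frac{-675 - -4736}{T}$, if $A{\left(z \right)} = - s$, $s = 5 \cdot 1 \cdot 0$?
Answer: $\frac{4061}{14765} \approx 0.27504$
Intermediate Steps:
$D{\left(I \right)} = 1$
$s = 0$ ($s = 5 \cdot 0 = 0$)
$A{\left(z \right)} = 0$ ($A{\left(z \right)} = \left(-1\right) 0 = 0$)
$T = 14765$ ($T = 5 \left(-765 + 3718\right) \left(1 + 0\right) = 5 \cdot 2953 \cdot 1 = 5 \cdot 2953 = 14765$)
$\frac{-675 - -4736}{T} = \frac{-675 - -4736}{14765} = \left(-675 + 4736\right) \frac{1}{14765} = 4061 \cdot \frac{1}{14765} = \frac{4061}{14765}$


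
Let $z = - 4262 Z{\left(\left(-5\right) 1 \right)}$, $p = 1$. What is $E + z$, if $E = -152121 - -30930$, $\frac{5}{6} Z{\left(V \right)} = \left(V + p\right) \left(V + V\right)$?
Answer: $-325767$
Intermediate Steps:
$Z{\left(V \right)} = \frac{12 V \left(1 + V\right)}{5}$ ($Z{\left(V \right)} = \frac{6 \left(V + 1\right) \left(V + V\right)}{5} = \frac{6 \left(1 + V\right) 2 V}{5} = \frac{6 \cdot 2 V \left(1 + V\right)}{5} = \frac{12 V \left(1 + V\right)}{5}$)
$z = -204576$ ($z = - 4262 \frac{12 \left(\left(-5\right) 1\right) \left(1 - 5\right)}{5} = - 4262 \cdot \frac{12}{5} \left(-5\right) \left(1 - 5\right) = - 4262 \cdot \frac{12}{5} \left(-5\right) \left(-4\right) = \left(-4262\right) 48 = -204576$)
$E = -121191$ ($E = -152121 + 30930 = -121191$)
$E + z = -121191 - 204576 = -325767$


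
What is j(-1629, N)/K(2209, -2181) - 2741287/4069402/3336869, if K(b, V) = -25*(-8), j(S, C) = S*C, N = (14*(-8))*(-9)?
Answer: -2787156665038936027/339476534558450 ≈ -8210.2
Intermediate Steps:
N = 1008 (N = -112*(-9) = 1008)
j(S, C) = C*S
K(b, V) = 200
j(-1629, N)/K(2209, -2181) - 2741287/4069402/3336869 = (1008*(-1629))/200 - 2741287/4069402/3336869 = -1642032*1/200 - 2741287*1/4069402*(1/3336869) = -205254/25 - 2741287/4069402*1/3336869 = -205254/25 - 2741287/13579061382338 = -2787156665038936027/339476534558450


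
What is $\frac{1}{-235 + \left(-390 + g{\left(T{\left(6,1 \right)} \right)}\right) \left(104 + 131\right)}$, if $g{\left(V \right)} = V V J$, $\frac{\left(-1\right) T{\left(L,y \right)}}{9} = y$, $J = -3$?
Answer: $- \frac{1}{148990} \approx -6.7119 \cdot 10^{-6}$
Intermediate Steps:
$T{\left(L,y \right)} = - 9 y$
$g{\left(V \right)} = - 3 V^{2}$ ($g{\left(V \right)} = V V \left(-3\right) = V^{2} \left(-3\right) = - 3 V^{2}$)
$\frac{1}{-235 + \left(-390 + g{\left(T{\left(6,1 \right)} \right)}\right) \left(104 + 131\right)} = \frac{1}{-235 + \left(-390 - 3 \left(\left(-9\right) 1\right)^{2}\right) \left(104 + 131\right)} = \frac{1}{-235 + \left(-390 - 3 \left(-9\right)^{2}\right) 235} = \frac{1}{-235 + \left(-390 - 243\right) 235} = \frac{1}{-235 - 148755} = \frac{1}{-148990} = - \frac{1}{148990}$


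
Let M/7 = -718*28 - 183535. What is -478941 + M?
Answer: -1904414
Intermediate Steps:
M = -1425473 (M = 7*(-718*28 - 183535) = 7*(-20104 - 183535) = 7*(-203639) = -1425473)
-478941 + M = -478941 - 1425473 = -1904414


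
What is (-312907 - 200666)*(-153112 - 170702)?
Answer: 166302127422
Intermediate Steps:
(-312907 - 200666)*(-153112 - 170702) = -513573*(-323814) = 166302127422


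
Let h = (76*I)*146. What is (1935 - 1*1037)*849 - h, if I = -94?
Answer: 1805426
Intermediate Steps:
h = -1043024 (h = (76*(-94))*146 = -7144*146 = -1043024)
(1935 - 1*1037)*849 - h = (1935 - 1*1037)*849 - 1*(-1043024) = (1935 - 1037)*849 + 1043024 = 898*849 + 1043024 = 762402 + 1043024 = 1805426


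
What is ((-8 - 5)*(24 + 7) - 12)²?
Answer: 172225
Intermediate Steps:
((-8 - 5)*(24 + 7) - 12)² = (-13*31 - 12)² = (-403 - 12)² = (-415)² = 172225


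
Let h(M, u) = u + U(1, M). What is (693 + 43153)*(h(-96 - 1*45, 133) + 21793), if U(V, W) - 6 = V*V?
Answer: 961674318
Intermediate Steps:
U(V, W) = 6 + V² (U(V, W) = 6 + V*V = 6 + V²)
h(M, u) = 7 + u (h(M, u) = u + (6 + 1²) = u + (6 + 1) = u + 7 = 7 + u)
(693 + 43153)*(h(-96 - 1*45, 133) + 21793) = (693 + 43153)*((7 + 133) + 21793) = 43846*(140 + 21793) = 43846*21933 = 961674318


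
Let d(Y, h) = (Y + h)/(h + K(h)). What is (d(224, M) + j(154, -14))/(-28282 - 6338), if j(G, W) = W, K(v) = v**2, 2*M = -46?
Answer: 6883/17517720 ≈ 0.00039292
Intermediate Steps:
M = -23 (M = (1/2)*(-46) = -23)
d(Y, h) = (Y + h)/(h + h**2)
(d(224, M) + j(154, -14))/(-28282 - 6338) = ((224 - 23)/((-23)*(1 - 23)) - 14)/(-28282 - 6338) = (-1/23*201/(-22) - 14)/(-34620) = (-1/23*(-1/22)*201 - 14)*(-1/34620) = (201/506 - 14)*(-1/34620) = -6883/506*(-1/34620) = 6883/17517720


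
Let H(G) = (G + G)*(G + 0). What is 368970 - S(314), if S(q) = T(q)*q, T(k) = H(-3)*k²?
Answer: -556895622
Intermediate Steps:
H(G) = 2*G² (H(G) = (2*G)*G = 2*G²)
T(k) = 18*k² (T(k) = (2*(-3)²)*k² = (2*9)*k² = 18*k²)
S(q) = 18*q³ (S(q) = (18*q²)*q = 18*q³)
368970 - S(314) = 368970 - 18*314³ = 368970 - 18*30959144 = 368970 - 1*557264592 = 368970 - 557264592 = -556895622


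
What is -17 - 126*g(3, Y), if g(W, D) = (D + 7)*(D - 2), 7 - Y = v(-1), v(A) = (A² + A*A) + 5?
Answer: 1747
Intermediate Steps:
v(A) = 5 + 2*A² (v(A) = (A² + A²) + 5 = 2*A² + 5 = 5 + 2*A²)
Y = 0 (Y = 7 - (5 + 2*(-1)²) = 7 - (5 + 2*1) = 7 - (5 + 2) = 7 - 1*7 = 7 - 7 = 0)
g(W, D) = (-2 + D)*(7 + D) (g(W, D) = (7 + D)*(-2 + D) = (-2 + D)*(7 + D))
-17 - 126*g(3, Y) = -17 - 126*(-14 + 0² + 5*0) = -17 - 126*(-14 + 0 + 0) = -17 - 126*(-14) = -17 + 1764 = 1747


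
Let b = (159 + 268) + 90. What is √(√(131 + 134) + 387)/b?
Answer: √(387 + √265)/517 ≈ 0.038843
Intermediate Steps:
b = 517 (b = 427 + 90 = 517)
√(√(131 + 134) + 387)/b = √(√(131 + 134) + 387)/517 = √(√265 + 387)*(1/517) = √(387 + √265)*(1/517) = √(387 + √265)/517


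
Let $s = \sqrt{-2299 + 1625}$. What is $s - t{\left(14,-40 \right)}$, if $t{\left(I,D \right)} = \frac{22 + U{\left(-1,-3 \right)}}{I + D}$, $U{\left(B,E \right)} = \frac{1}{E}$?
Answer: $\frac{5}{6} + i \sqrt{674} \approx 0.83333 + 25.962 i$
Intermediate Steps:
$s = i \sqrt{674}$ ($s = \sqrt{-674} = i \sqrt{674} \approx 25.962 i$)
$t{\left(I,D \right)} = \frac{65}{3 \left(D + I\right)}$ ($t{\left(I,D \right)} = \frac{22 + \frac{1}{-3}}{I + D} = \frac{22 - \frac{1}{3}}{D + I} = \frac{65}{3 \left(D + I\right)}$)
$s - t{\left(14,-40 \right)} = i \sqrt{674} - \frac{65}{3 \left(-40 + 14\right)} = i \sqrt{674} - \frac{65}{3 \left(-26\right)} = i \sqrt{674} - \frac{65}{3} \left(- \frac{1}{26}\right) = i \sqrt{674} - - \frac{5}{6} = i \sqrt{674} + \frac{5}{6} = \frac{5}{6} + i \sqrt{674}$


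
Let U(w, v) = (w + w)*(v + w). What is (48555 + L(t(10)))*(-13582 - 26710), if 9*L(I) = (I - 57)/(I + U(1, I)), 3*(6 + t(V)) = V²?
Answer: -158466494789/81 ≈ -1.9564e+9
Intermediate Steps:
U(w, v) = 2*w*(v + w) (U(w, v) = (2*w)*(v + w) = 2*w*(v + w))
t(V) = -6 + V²/3
L(I) = (-57 + I)/(9*(2 + 3*I)) (L(I) = ((I - 57)/(I + 2*1*(I + 1)))/9 = ((-57 + I)/(I + 2*1*(1 + I)))/9 = ((-57 + I)/(I + (2 + 2*I)))/9 = ((-57 + I)/(2 + 3*I))/9 = (-57 + I)/(9*(2 + 3*I)))
(48555 + L(t(10)))*(-13582 - 26710) = (48555 + (-57 + (-6 + (⅓)*10²))/(9*(2 + 3*(-6 + (⅓)*10²))))*(-13582 - 26710) = (48555 + (-57 + (-6 + (⅓)*100))/(9*(2 + 3*(-6 + (⅓)*100))))*(-40292) = (48555 + (-57 + (-6 + 100/3))/(9*(2 + 3*(-6 + 100/3))))*(-40292) = (48555 + (-57 + 82/3)/(9*(2 + 3*(82/3))))*(-40292) = (48555 + (⅑)*(-89/3)/(2 + 82))*(-40292) = (48555 + (⅑)*(-89/3)/84)*(-40292) = (48555 + (⅑)*(1/84)*(-89/3))*(-40292) = (48555 - 89/2268)*(-40292) = (110122651/2268)*(-40292) = -158466494789/81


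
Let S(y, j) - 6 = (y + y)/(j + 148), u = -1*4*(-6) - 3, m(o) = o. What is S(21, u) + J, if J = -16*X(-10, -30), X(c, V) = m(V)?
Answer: 82176/169 ≈ 486.25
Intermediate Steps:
X(c, V) = V
u = 21 (u = -4*(-6) - 3 = 24 - 3 = 21)
J = 480 (J = -16*(-30) = 480)
S(y, j) = 6 + 2*y/(148 + j) (S(y, j) = 6 + (y + y)/(j + 148) = 6 + (2*y)/(148 + j) = 6 + 2*y/(148 + j))
S(21, u) + J = 2*(444 + 21 + 3*21)/(148 + 21) + 480 = 2*(444 + 21 + 63)/169 + 480 = 2*(1/169)*528 + 480 = 1056/169 + 480 = 82176/169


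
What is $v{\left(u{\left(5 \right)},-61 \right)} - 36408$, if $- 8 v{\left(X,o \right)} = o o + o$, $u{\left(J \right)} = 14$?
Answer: $- \frac{73731}{2} \approx -36866.0$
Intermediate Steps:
$v{\left(X,o \right)} = - \frac{o}{8} - \frac{o^{2}}{8}$ ($v{\left(X,o \right)} = - \frac{o o + o}{8} = - \frac{o^{2} + o}{8} = - \frac{o + o^{2}}{8} = - \frac{o}{8} - \frac{o^{2}}{8}$)
$v{\left(u{\left(5 \right)},-61 \right)} - 36408 = \left(- \frac{1}{8}\right) \left(-61\right) \left(1 - 61\right) - 36408 = \left(- \frac{1}{8}\right) \left(-61\right) \left(-60\right) - 36408 = - \frac{915}{2} - 36408 = - \frac{73731}{2}$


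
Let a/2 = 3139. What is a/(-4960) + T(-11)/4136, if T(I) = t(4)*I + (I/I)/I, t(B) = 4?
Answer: -18001843/14103760 ≈ -1.2764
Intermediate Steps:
T(I) = 1/I + 4*I (T(I) = 4*I + (I/I)/I = 4*I + 1/I = 1/I + 4*I)
a = 6278 (a = 2*3139 = 6278)
a/(-4960) + T(-11)/4136 = 6278/(-4960) + (1/(-11) + 4*(-11))/4136 = 6278*(-1/4960) + (-1/11 - 44)*(1/4136) = -3139/2480 - 485/11*1/4136 = -3139/2480 - 485/45496 = -18001843/14103760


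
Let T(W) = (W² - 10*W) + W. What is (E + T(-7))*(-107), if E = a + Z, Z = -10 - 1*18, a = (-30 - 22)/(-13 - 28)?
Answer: -374072/41 ≈ -9123.7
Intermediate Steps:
T(W) = W² - 9*W
a = 52/41 (a = -52/(-41) = -52*(-1/41) = 52/41 ≈ 1.2683)
Z = -28 (Z = -10 - 18 = -28)
E = -1096/41 (E = 52/41 - 28 = -1096/41 ≈ -26.732)
(E + T(-7))*(-107) = (-1096/41 - 7*(-9 - 7))*(-107) = (-1096/41 - 7*(-16))*(-107) = (-1096/41 + 112)*(-107) = (3496/41)*(-107) = -374072/41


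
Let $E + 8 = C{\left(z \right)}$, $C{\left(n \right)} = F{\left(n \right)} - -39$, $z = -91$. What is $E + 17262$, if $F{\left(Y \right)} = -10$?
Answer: $17283$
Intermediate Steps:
$C{\left(n \right)} = 29$ ($C{\left(n \right)} = -10 - -39 = -10 + 39 = 29$)
$E = 21$ ($E = -8 + 29 = 21$)
$E + 17262 = 21 + 17262 = 17283$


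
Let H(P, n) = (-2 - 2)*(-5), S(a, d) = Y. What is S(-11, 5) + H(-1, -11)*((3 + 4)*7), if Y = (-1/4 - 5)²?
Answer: 16121/16 ≈ 1007.6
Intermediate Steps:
Y = 441/16 (Y = (-1*¼ - 5)² = (-¼ - 5)² = (-21/4)² = 441/16 ≈ 27.563)
S(a, d) = 441/16
H(P, n) = 20 (H(P, n) = -4*(-5) = 20)
S(-11, 5) + H(-1, -11)*((3 + 4)*7) = 441/16 + 20*((3 + 4)*7) = 441/16 + 20*(7*7) = 441/16 + 20*49 = 441/16 + 980 = 16121/16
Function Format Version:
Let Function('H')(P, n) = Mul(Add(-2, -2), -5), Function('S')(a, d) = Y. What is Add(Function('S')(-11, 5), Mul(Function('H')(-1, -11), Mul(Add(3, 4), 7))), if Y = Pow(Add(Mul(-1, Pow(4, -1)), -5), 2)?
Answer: Rational(16121, 16) ≈ 1007.6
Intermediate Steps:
Y = Rational(441, 16) (Y = Pow(Add(Mul(-1, Rational(1, 4)), -5), 2) = Pow(Add(Rational(-1, 4), -5), 2) = Pow(Rational(-21, 4), 2) = Rational(441, 16) ≈ 27.563)
Function('S')(a, d) = Rational(441, 16)
Function('H')(P, n) = 20 (Function('H')(P, n) = Mul(-4, -5) = 20)
Add(Function('S')(-11, 5), Mul(Function('H')(-1, -11), Mul(Add(3, 4), 7))) = Add(Rational(441, 16), Mul(20, Mul(Add(3, 4), 7))) = Add(Rational(441, 16), Mul(20, Mul(7, 7))) = Add(Rational(441, 16), Mul(20, 49)) = Add(Rational(441, 16), 980) = Rational(16121, 16)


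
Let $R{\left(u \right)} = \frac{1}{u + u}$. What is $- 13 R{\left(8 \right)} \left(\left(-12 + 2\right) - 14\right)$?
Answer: $\frac{39}{2} \approx 19.5$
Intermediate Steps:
$R{\left(u \right)} = \frac{1}{2 u}$
$- 13 R{\left(8 \right)} \left(\left(-12 + 2\right) - 14\right) = - 13 \frac{1}{2 \cdot 8} \left(\left(-12 + 2\right) - 14\right) = - 13 \cdot \frac{1}{2} \cdot \frac{1}{8} \left(-10 - 14\right) = \left(-13\right) \frac{1}{16} \left(-10 - 14\right) = \left(- \frac{13}{16}\right) \left(-24\right) = \frac{39}{2}$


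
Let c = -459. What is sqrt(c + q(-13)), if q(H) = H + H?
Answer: I*sqrt(485) ≈ 22.023*I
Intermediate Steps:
q(H) = 2*H
sqrt(c + q(-13)) = sqrt(-459 + 2*(-13)) = sqrt(-459 - 26) = sqrt(-485) = I*sqrt(485)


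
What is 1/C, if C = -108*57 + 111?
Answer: -1/6045 ≈ -0.00016543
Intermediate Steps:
C = -6045 (C = -6156 + 111 = -6045)
1/C = 1/(-6045) = -1/6045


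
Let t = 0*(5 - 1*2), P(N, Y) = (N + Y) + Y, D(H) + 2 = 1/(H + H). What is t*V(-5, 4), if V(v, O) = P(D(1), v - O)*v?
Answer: 0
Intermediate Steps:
D(H) = -2 + 1/(2*H) (D(H) = -2 + 1/(H + H) = -2 + 1/(2*H))
P(N, Y) = N + 2*Y
V(v, O) = v*(-3/2 - 2*O + 2*v) (V(v, O) = ((-2 + (1/2)/1) + 2*(v - O))*v = ((-2 + (1/2)*1) + (-2*O + 2*v))*v = ((-2 + 1/2) + (-2*O + 2*v))*v = (-3/2 + (-2*O + 2*v))*v = (-3/2 - 2*O + 2*v)*v = v*(-3/2 - 2*O + 2*v))
t = 0 (t = 0*(5 - 2) = 0*3 = 0)
t*V(-5, 4) = 0*((1/2)*(-5)*(-3 - 4*4 + 4*(-5))) = 0*((1/2)*(-5)*(-3 - 16 - 20)) = 0*((1/2)*(-5)*(-39)) = 0*(195/2) = 0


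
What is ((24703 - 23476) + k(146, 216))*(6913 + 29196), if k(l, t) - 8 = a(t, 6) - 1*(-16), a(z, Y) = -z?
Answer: 37372815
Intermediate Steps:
k(l, t) = 24 - t (k(l, t) = 8 + (-t - 1*(-16)) = 8 + (-t + 16) = 8 + (16 - t) = 24 - t)
((24703 - 23476) + k(146, 216))*(6913 + 29196) = ((24703 - 23476) + (24 - 1*216))*(6913 + 29196) = (1227 + (24 - 216))*36109 = (1227 - 192)*36109 = 1035*36109 = 37372815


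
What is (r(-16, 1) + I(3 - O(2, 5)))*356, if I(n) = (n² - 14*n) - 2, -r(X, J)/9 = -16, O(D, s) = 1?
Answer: 42008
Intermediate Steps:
r(X, J) = 144 (r(X, J) = -9*(-16) = 144)
I(n) = -2 + n² - 14*n
(r(-16, 1) + I(3 - O(2, 5)))*356 = (144 + (-2 + (3 - 1*1)² - 14*(3 - 1*1)))*356 = (144 + (-2 + (3 - 1)² - 14*(3 - 1)))*356 = (144 + (-2 + 2² - 14*2))*356 = (144 + (-2 + 4 - 28))*356 = (144 - 26)*356 = 118*356 = 42008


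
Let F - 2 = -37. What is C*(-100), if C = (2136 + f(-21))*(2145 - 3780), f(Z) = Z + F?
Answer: 340080000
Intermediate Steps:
F = -35 (F = 2 - 37 = -35)
f(Z) = -35 + Z (f(Z) = Z - 35 = -35 + Z)
C = -3400800 (C = (2136 + (-35 - 21))*(2145 - 3780) = (2136 - 56)*(-1635) = 2080*(-1635) = -3400800)
C*(-100) = -3400800*(-100) = 340080000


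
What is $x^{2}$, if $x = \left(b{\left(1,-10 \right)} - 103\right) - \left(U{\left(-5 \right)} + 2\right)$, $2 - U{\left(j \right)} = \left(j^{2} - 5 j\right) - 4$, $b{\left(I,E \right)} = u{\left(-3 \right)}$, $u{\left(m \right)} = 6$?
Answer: $3025$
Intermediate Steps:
$b{\left(I,E \right)} = 6$
$U{\left(j \right)} = 6 - j^{2} + 5 j$ ($U{\left(j \right)} = 2 - \left(\left(j^{2} - 5 j\right) - 4\right) = 2 - \left(-4 + j^{2} - 5 j\right) = 2 + \left(4 - j^{2} + 5 j\right) = 6 - j^{2} + 5 j$)
$x = -55$ ($x = \left(6 - 103\right) - \left(\left(6 - \left(-5\right)^{2} + 5 \left(-5\right)\right) + 2\right) = -97 - \left(\left(6 - 25 - 25\right) + 2\right) = -97 - \left(-44 + 2\right) = -97 - -42 = -97 + 42 = -55$)
$x^{2} = \left(-55\right)^{2} = 3025$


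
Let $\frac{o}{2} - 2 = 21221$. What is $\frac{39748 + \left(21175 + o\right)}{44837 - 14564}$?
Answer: $\frac{103369}{30273} \approx 3.4146$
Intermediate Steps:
$o = 42446$ ($o = 4 + 2 \cdot 21221 = 4 + 42442 = 42446$)
$\frac{39748 + \left(21175 + o\right)}{44837 - 14564} = \frac{39748 + \left(21175 + 42446\right)}{44837 - 14564} = \frac{39748 + 63621}{30273} = 103369 \cdot \frac{1}{30273} = \frac{103369}{30273}$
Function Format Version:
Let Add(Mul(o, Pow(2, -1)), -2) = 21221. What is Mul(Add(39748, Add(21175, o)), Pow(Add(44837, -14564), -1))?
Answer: Rational(103369, 30273) ≈ 3.4146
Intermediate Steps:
o = 42446 (o = Add(4, Mul(2, 21221)) = Add(4, 42442) = 42446)
Mul(Add(39748, Add(21175, o)), Pow(Add(44837, -14564), -1)) = Mul(Add(39748, Add(21175, 42446)), Pow(Add(44837, -14564), -1)) = Mul(Add(39748, 63621), Pow(30273, -1)) = Mul(103369, Rational(1, 30273)) = Rational(103369, 30273)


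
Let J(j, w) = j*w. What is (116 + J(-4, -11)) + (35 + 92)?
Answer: 287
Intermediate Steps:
(116 + J(-4, -11)) + (35 + 92) = (116 - 4*(-11)) + (35 + 92) = (116 + 44) + 127 = 160 + 127 = 287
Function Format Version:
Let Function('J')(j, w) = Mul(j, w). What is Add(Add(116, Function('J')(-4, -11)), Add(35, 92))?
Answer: 287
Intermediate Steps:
Add(Add(116, Function('J')(-4, -11)), Add(35, 92)) = Add(Add(116, Mul(-4, -11)), Add(35, 92)) = Add(Add(116, 44), 127) = Add(160, 127) = 287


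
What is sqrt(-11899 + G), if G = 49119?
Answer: 2*sqrt(9305) ≈ 192.92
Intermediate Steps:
sqrt(-11899 + G) = sqrt(-11899 + 49119) = sqrt(37220) = 2*sqrt(9305)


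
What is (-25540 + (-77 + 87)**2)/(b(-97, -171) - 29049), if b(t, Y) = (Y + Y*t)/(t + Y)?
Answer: 568160/650129 ≈ 0.87392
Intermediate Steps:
b(t, Y) = (Y + Y*t)/(Y + t)
(-25540 + (-77 + 87)**2)/(b(-97, -171) - 29049) = (-25540 + (-77 + 87)**2)/(-171*(1 - 97)/(-171 - 97) - 29049) = (-25540 + 10**2)/(-171*(-96)/(-268) - 29049) = (-25540 + 100)/(-171*(-1/268)*(-96) - 29049) = -25440/(-4104/67 - 29049) = -25440/(-1950387/67) = -25440*(-67/1950387) = 568160/650129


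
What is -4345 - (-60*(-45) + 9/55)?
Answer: -387484/55 ≈ -7045.2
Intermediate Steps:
-4345 - (-60*(-45) + 9/55) = -4345 - (2700 + 9*(1/55)) = -4345 - (2700 + 9/55) = -4345 - 1*148509/55 = -4345 - 148509/55 = -387484/55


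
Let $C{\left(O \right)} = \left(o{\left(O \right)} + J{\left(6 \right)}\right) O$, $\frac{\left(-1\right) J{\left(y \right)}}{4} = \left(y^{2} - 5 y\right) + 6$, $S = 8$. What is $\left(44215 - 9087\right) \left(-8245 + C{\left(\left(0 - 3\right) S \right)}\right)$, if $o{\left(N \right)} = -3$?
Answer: $-246633688$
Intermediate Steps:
$J{\left(y \right)} = -24 - 4 y^{2} + 20 y$ ($J{\left(y \right)} = - 4 \left(\left(y^{2} - 5 y\right) + 6\right) = - 4 \left(6 + y^{2} - 5 y\right) = -24 - 4 y^{2} + 20 y$)
$C{\left(O \right)} = - 51 O$ ($C{\left(O \right)} = \left(-3 - \left(-96 + 144\right)\right) O = \left(-3 - 48\right) O = - 51 O$)
$\left(44215 - 9087\right) \left(-8245 + C{\left(\left(0 - 3\right) S \right)}\right) = \left(44215 - 9087\right) \left(-8245 - 51 \left(0 - 3\right) 8\right) = 35128 \left(-8245 - 51 \left(\left(-3\right) 8\right)\right) = 35128 \left(-8245 - -1224\right) = 35128 \left(-8245 + 1224\right) = 35128 \left(-7021\right) = -246633688$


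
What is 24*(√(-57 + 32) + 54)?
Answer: 1296 + 120*I ≈ 1296.0 + 120.0*I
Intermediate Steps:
24*(√(-57 + 32) + 54) = 24*(√(-25) + 54) = 24*(5*I + 54) = 24*(54 + 5*I) = 1296 + 120*I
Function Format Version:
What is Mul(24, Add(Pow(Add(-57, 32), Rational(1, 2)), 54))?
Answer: Add(1296, Mul(120, I)) ≈ Add(1296.0, Mul(120.00, I))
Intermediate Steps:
Mul(24, Add(Pow(Add(-57, 32), Rational(1, 2)), 54)) = Mul(24, Add(Pow(-25, Rational(1, 2)), 54)) = Mul(24, Add(Mul(5, I), 54)) = Mul(24, Add(54, Mul(5, I))) = Add(1296, Mul(120, I))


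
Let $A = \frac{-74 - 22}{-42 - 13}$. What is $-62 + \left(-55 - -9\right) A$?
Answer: $- \frac{7826}{55} \approx -142.29$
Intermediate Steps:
$A = \frac{96}{55}$ ($A = - \frac{96}{-55} = \left(-96\right) \left(- \frac{1}{55}\right) = \frac{96}{55} \approx 1.7455$)
$-62 + \left(-55 - -9\right) A = -62 + \left(-55 - -9\right) \frac{96}{55} = -62 + \left(-55 + 9\right) \frac{96}{55} = -62 - \frac{4416}{55} = - \frac{7826}{55}$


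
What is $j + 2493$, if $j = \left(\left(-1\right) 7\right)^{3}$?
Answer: $2150$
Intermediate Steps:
$j = -343$ ($j = \left(-7\right)^{3} = -343$)
$j + 2493 = -343 + 2493 = 2150$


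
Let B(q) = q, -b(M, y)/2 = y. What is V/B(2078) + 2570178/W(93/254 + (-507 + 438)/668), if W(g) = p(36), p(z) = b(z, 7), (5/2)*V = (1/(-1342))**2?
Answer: -12023302939010213/65492055860 ≈ -1.8358e+5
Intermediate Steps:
b(M, y) = -2*y
V = 1/4502410 (V = 2*(1/(-1342))**2/5 = 2*(-1/1342)**2/5 = (2/5)*(1/1800964) = 1/4502410 ≈ 2.2210e-7)
p(z) = -14 (p(z) = -2*7 = -14)
W(g) = -14
V/B(2078) + 2570178/W(93/254 + (-507 + 438)/668) = (1/4502410)/2078 + 2570178/(-14) = (1/4502410)*(1/2078) + 2570178*(-1/14) = 1/9356007980 - 1285089/7 = -12023302939010213/65492055860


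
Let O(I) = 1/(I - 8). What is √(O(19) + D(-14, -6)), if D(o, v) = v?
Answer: I*√715/11 ≈ 2.4309*I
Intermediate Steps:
O(I) = 1/(-8 + I)
√(O(19) + D(-14, -6)) = √(1/(-8 + 19) - 6) = √(1/11 - 6) = √(-65/11) = I*√715/11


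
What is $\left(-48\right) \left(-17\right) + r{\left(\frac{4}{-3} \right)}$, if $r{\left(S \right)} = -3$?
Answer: $813$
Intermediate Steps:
$\left(-48\right) \left(-17\right) + r{\left(\frac{4}{-3} \right)} = \left(-48\right) \left(-17\right) - 3 = 816 - 3 = 813$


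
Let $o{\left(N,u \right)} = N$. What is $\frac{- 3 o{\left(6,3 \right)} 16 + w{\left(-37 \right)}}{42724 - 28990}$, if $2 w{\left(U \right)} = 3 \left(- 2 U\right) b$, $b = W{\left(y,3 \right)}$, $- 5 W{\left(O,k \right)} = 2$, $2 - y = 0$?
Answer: $- \frac{277}{11445} \approx -0.024203$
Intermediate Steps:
$y = 2$ ($y = 2 - 0 = 2 + 0 = 2$)
$W{\left(O,k \right)} = - \frac{2}{5}$ ($W{\left(O,k \right)} = \left(- \frac{1}{5}\right) 2 = - \frac{2}{5}$)
$b = - \frac{2}{5} \approx -0.4$
$w{\left(U \right)} = \frac{6 U}{5}$ ($w{\left(U \right)} = \frac{3 \left(- 2 U\right) \left(- \frac{2}{5}\right)}{2} = \frac{- 6 U \left(- \frac{2}{5}\right)}{2} = \frac{\frac{12}{5} U}{2} = \frac{6 U}{5}$)
$\frac{- 3 o{\left(6,3 \right)} 16 + w{\left(-37 \right)}}{42724 - 28990} = \frac{\left(-3\right) 6 \cdot 16 + \frac{6}{5} \left(-37\right)}{42724 - 28990} = \frac{\left(-18\right) 16 - \frac{222}{5}}{13734} = \left(-288 - \frac{222}{5}\right) \frac{1}{13734} = \left(- \frac{1662}{5}\right) \frac{1}{13734} = - \frac{277}{11445}$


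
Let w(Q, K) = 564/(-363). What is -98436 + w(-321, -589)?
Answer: -11910944/121 ≈ -98438.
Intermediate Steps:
w(Q, K) = -188/121 (w(Q, K) = 564*(-1/363) = -188/121)
-98436 + w(-321, -589) = -98436 - 188/121 = -11910944/121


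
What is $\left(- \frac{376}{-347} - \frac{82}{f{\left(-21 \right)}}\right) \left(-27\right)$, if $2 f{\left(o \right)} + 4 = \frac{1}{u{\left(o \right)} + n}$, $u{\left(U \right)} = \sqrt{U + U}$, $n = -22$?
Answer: $- \frac{3353869152}{2981771} + \frac{4428 i \sqrt{42}}{8593} \approx -1124.8 + 3.3395 i$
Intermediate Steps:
$u{\left(U \right)} = \sqrt{2} \sqrt{U}$ ($u{\left(U \right)} = \sqrt{2 U} = \sqrt{2} \sqrt{U}$)
$f{\left(o \right)} = -2 + \frac{1}{2 \left(-22 + \sqrt{2} \sqrt{o}\right)}$ ($f{\left(o \right)} = -2 + \frac{1}{2 \left(\sqrt{2} \sqrt{o} - 22\right)} = -2 + \frac{1}{2 \left(-22 + \sqrt{2} \sqrt{o}\right)}$)
$\left(- \frac{376}{-347} - \frac{82}{f{\left(-21 \right)}}\right) \left(-27\right) = \left(- \frac{376}{-347} - \frac{82}{\frac{1}{2} \frac{1}{-22 + \sqrt{2} \sqrt{-21}} \left(89 - 4 \sqrt{2} \sqrt{-21}\right)}\right) \left(-27\right) = \left(\left(-376\right) \left(- \frac{1}{347}\right) - \frac{82}{\frac{1}{2} \frac{1}{-22 + \sqrt{2} i \sqrt{21}} \left(89 - 4 \sqrt{2} i \sqrt{21}\right)}\right) \left(-27\right) = \left(\frac{376}{347} - \frac{82}{\frac{1}{2} \frac{1}{-22 + i \sqrt{42}} \left(89 - 4 i \sqrt{42}\right)}\right) \left(-27\right) = \left(\frac{376}{347} - 82 \frac{2 \left(-22 + i \sqrt{42}\right)}{89 - 4 i \sqrt{42}}\right) \left(-27\right) = \left(\frac{376}{347} - \frac{164 \left(-22 + i \sqrt{42}\right)}{89 - 4 i \sqrt{42}}\right) \left(-27\right) = - \frac{10152}{347} + \frac{4428 \left(-22 + i \sqrt{42}\right)}{89 - 4 i \sqrt{42}}$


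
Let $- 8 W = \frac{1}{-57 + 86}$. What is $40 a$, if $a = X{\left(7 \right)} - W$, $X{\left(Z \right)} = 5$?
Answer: $\frac{5805}{29} \approx 200.17$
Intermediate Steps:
$W = - \frac{1}{232}$ ($W = - \frac{1}{8 \left(-57 + 86\right)} = - \frac{1}{8 \cdot 29} = \left(- \frac{1}{8}\right) \frac{1}{29} = - \frac{1}{232} \approx -0.0043103$)
$a = \frac{1161}{232}$ ($a = 5 - - \frac{1}{232} = 5 + \frac{1}{232} = \frac{1161}{232} \approx 5.0043$)
$40 a = 40 \cdot \frac{1161}{232} = \frac{5805}{29}$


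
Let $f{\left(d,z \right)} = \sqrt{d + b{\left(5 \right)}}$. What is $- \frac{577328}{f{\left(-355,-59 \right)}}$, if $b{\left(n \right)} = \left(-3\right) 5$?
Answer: $\frac{288664 i \sqrt{370}}{185} \approx 30014.0 i$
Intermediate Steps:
$b{\left(n \right)} = -15$
$f{\left(d,z \right)} = \sqrt{-15 + d}$ ($f{\left(d,z \right)} = \sqrt{d - 15} = \sqrt{-15 + d}$)
$- \frac{577328}{f{\left(-355,-59 \right)}} = - \frac{577328}{\sqrt{-15 - 355}} = - \frac{577328}{\sqrt{-370}} = - \frac{577328}{i \sqrt{370}} = - 577328 \left(- \frac{i \sqrt{370}}{370}\right) = \frac{288664 i \sqrt{370}}{185}$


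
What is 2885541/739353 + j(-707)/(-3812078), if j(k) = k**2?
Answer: 3543447502167/939490435178 ≈ 3.7717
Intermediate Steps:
2885541/739353 + j(-707)/(-3812078) = 2885541/739353 + (-707)**2/(-3812078) = 2885541*(1/739353) + 499849*(-1/3812078) = 961847/246451 - 499849/3812078 = 3543447502167/939490435178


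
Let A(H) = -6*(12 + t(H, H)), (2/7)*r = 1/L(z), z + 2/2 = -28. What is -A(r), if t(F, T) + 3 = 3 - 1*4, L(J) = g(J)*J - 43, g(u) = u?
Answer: 48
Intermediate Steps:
z = -29 (z = -1 - 28 = -29)
L(J) = -43 + J² (L(J) = J*J - 43 = J² - 43 = -43 + J²)
t(F, T) = -4 (t(F, T) = -3 + (3 - 1*4) = -3 + (3 - 4) = -3 - 1 = -4)
r = 1/228 (r = 7/(2*(-43 + (-29)²)) = 7/(2*(-43 + 841)) = (7/2)/798 = (7/2)*(1/798) = 1/228 ≈ 0.0043860)
A(H) = -48 (A(H) = -6*(12 - 4) = -6*8 = -48)
-A(r) = -1*(-48) = 48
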